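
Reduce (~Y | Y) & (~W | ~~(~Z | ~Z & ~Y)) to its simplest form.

~W | ~Z

(~Y | Y) & (~W | ~~(~Z | ~Z & ~Y))
= (~Y | Y) & (~W | ~~~Z)   — absorption
= (~Y | Y) & (~W | ~Z)   — double negation
= ~W | ~Z   — complement / identity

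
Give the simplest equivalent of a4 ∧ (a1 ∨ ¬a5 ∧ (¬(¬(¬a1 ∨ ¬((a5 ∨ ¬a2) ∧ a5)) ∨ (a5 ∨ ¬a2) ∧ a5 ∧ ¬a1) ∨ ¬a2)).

a4 ∧ (a1 ∨ ¬a5 ∧ (¬(¬(¬a1 ∨ ¬((a5 ∨ ¬a2) ∧ a5)) ∨ (a5 ∨ ¬a2) ∧ a5 ∧ ¬a1) ∨ ¬a2))
= a4 ∧ (a1 ∨ ¬a5 ∧ (¬(a1 ∧ (a5 ∨ ¬a2) ∧ a5 ∨ (a5 ∨ ¬a2) ∧ a5 ∧ ¬a1) ∨ ¬a2))   [De Morgan]
= a4 ∧ (a1 ∨ ¬a5 ∧ (¬((a5 ∨ ¬a2) ∧ a5) ∨ ¬a2))   [distribution]
= a4 ∧ (a1 ∨ ¬a5 ∧ (¬a5 ∨ ¬a2))   [absorption]
= a4 ∧ (a1 ∨ ¬a5)   [absorption]

a4 ∧ (a1 ∨ ¬a5)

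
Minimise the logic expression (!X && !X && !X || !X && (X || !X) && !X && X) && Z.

(!X && !X && !X || !X && (X || !X) && !X && X) && Z
= (!X && !X && !X || !X && !X && X) && Z   (complement / identity)
= (!X && !X || !X && X) && !X && Z   (distribution)
= !X && !X && Z   (distribution)
= !X && Z   (idempotence)

!X && Z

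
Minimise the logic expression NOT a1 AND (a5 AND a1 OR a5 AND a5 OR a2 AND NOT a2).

NOT a1 AND (a5 AND a1 OR a5 AND a5 OR a2 AND NOT a2)
= NOT a1 AND (a5 AND a1 OR a5 AND a5)   — complement / identity
= NOT a1 AND (a5 AND a1 OR a5)   — idempotence
= NOT a1 AND a5   — absorption

NOT a1 AND a5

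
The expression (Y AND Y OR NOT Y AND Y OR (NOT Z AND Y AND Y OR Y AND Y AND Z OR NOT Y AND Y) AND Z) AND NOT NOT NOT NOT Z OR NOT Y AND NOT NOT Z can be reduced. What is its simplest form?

(Y AND Y OR NOT Y AND Y OR (NOT Z AND Y AND Y OR Y AND Y AND Z OR NOT Y AND Y) AND Z) AND NOT NOT NOT NOT Z OR NOT Y AND NOT NOT Z
= (Y AND Y OR NOT Y AND Y OR (Y AND Y OR NOT Y AND Y) AND Z) AND NOT NOT NOT NOT Z OR NOT Y AND NOT NOT Z
= (Y AND Y OR NOT Y AND Y) AND NOT NOT NOT NOT Z OR NOT Y AND NOT NOT Z
= Y AND NOT NOT NOT NOT Z OR NOT Y AND NOT NOT Z
= Y AND NOT NOT Z OR NOT Y AND NOT NOT Z
= NOT NOT Z
= Z

Z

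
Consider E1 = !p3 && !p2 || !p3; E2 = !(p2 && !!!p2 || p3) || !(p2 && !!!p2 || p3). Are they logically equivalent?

E1: !p3 && !p2 || !p3
    = !p3
E2: !(p2 && !!!p2 || p3) || !(p2 && !!!p2 || p3)
    = !(p2 && !!!p2 || p3)
    = !(p2 && !p2 || p3)
    = !p3
Both reduce to !p3, so they are equivalent.

Yes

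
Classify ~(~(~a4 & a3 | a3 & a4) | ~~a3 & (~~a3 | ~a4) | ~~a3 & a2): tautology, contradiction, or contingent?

~(~(~a4 & a3 | a3 & a4) | ~~a3 & (~~a3 | ~a4) | ~~a3 & a2)
= ~(~(~a4 & a3 | a3 & a4) | ~~a3 | ~~a3 & a2)   — absorption
= ~(~(~a4 & a3 | a3 & a4) | ~~a3)   — absorption
= (~a4 & a3 | a3 & a4) & ~a3   — De Morgan
= a3 & ~a3   — distribution
= 0   — complement

contradiction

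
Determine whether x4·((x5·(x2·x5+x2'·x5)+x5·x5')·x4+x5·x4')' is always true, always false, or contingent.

x4·((x5·(x2·x5+x2'·x5)+x5·x5')·x4+x5·x4')'
= x4·((x5·x5+x5·x5')·x4+x5·x4')'   [distribution]
= x4·(x5·x4+x5·x4')'   [distribution]
= x4·x5'   [distribution]
This depends on x4, x5, so it is not a constant.

contingent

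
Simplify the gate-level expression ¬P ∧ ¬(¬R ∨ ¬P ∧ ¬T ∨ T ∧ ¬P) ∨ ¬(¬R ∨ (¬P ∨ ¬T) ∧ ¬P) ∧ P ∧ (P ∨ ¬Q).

R ∧ P

¬P ∧ ¬(¬R ∨ ¬P ∧ ¬T ∨ T ∧ ¬P) ∨ ¬(¬R ∨ (¬P ∨ ¬T) ∧ ¬P) ∧ P ∧ (P ∨ ¬Q)
= ¬P ∧ ¬(¬R ∨ ¬P) ∨ ¬(¬R ∨ (¬P ∨ ¬T) ∧ ¬P) ∧ P ∧ (P ∨ ¬Q)
= ¬P ∧ ¬(¬R ∨ ¬P) ∨ ¬(¬R ∨ (¬P ∨ ¬T) ∧ ¬P) ∧ P
= ¬P ∧ ¬(¬R ∨ ¬P) ∨ ¬(¬R ∨ ¬P) ∧ P
= ¬(¬R ∨ ¬P)
= R ∧ P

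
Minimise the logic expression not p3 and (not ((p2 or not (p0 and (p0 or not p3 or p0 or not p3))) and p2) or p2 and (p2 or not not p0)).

not p3 and (not ((p2 or not (p0 and (p0 or not p3 or p0 or not p3))) and p2) or p2 and (p2 or not not p0))
= not p3 and (not ((p2 or not (p0 and (p0 or not p3))) and p2) or p2 and (p2 or not not p0))   (idempotence)
= not p3 and (not ((p2 or not (p0 and (p0 or not p3))) and p2) or p2 and (p2 or p0))   (double negation)
= not p3 and (not ((p2 or not (p0 and (p0 or not p3))) and p2) or p2)   (absorption)
= not p3 and (not ((p2 or not p0) and p2) or p2)   (absorption)
= not p3 and (not p2 or p2)   (absorption)
= not p3   (complement / identity)

not p3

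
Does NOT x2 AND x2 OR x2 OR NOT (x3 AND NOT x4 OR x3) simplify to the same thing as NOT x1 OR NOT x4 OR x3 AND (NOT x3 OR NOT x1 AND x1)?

No

E1: NOT x2 AND x2 OR x2 OR NOT (x3 AND NOT x4 OR x3)
    = NOT x2 AND x2 OR x2 OR NOT x3   (absorption)
    = x2 OR NOT x3   (complement / identity)
E2: NOT x1 OR NOT x4 OR x3 AND (NOT x3 OR NOT x1 AND x1)
    = NOT x1 OR NOT x4 OR x3 AND NOT x3   (complement / identity)
    = NOT x1 OR NOT x4   (complement / identity)
These differ: at x1=1, x2=1, x3=0, x4=1, E1 = 1 but E2 = 0.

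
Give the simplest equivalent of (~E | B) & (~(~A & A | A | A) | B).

(~E | B) & (~(~A & A | A | A) | B)
= (~E | B) & (~(A | A) | B)   (complement / identity)
= B | ~E & ~(A | A)   (distribution)
= B | ~E & ~A   (idempotence)

B | ~E & ~A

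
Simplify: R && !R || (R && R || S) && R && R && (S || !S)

R

R && !R || (R && R || S) && R && R && (S || !S)
= R && !R || R && R && (S || !S)   — absorption
= R && !R || R && R   — complement / identity
= R   — distribution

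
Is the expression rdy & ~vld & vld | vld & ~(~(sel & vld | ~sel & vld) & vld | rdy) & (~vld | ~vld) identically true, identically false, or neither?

identically false

rdy & ~vld & vld | vld & ~(~(sel & vld | ~sel & vld) & vld | rdy) & (~vld | ~vld)
= rdy & ~vld & vld | vld & ~(~vld & vld | rdy) & (~vld | ~vld)   (distribution)
= vld & (rdy & ~vld | ~(~vld & vld | rdy) & (~vld | ~vld))   (distribution)
= vld & (rdy & ~vld | ~rdy & (~vld | ~vld))   (complement / identity)
= vld & (rdy & ~vld | ~rdy & ~vld)   (idempotence)
= vld & ~vld   (distribution)
= 0   (complement)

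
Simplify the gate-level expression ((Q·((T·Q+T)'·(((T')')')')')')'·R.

Q·R

((Q·((T·Q+T)'·(((T')')')')')')'·R
= ((Q·(T'·(((T')')')')')')'·R   [absorption]
= ((Q·(T+((T')')'))')'·R   [De Morgan]
= ((Q·(T+T'))')'·R   [double negation]
= (Q')'·R   [complement / identity]
= Q·R   [double negation]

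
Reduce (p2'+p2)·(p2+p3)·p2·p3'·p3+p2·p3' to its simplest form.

(p2'+p2)·(p2+p3)·p2·p3'·p3+p2·p3'
= (p2+p3)·p2·p3'·p3+p2·p3'
= p2·p3'·p3+p2·p3'
= p2·p3'

p2·p3'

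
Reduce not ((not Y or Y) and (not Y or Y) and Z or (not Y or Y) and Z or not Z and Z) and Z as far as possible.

False

not ((not Y or Y) and (not Y or Y) and Z or (not Y or Y) and Z or not Z and Z) and Z
= not ((not Y or Y) and Z or (not Y or Y) and Z or not Z and Z) and Z   [complement / identity]
= not ((not Y or Y) and Z or not Z and Z) and Z   [idempotence]
= not ((not Y or Y) and Z) and Z   [complement / identity]
= not Z and Z   [complement / identity]
= False   [complement]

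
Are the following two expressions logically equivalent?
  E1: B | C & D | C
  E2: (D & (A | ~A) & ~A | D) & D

E1: B | C & D | C
    = B | C   — absorption
E2: (D & (A | ~A) & ~A | D) & D
    = (D & ~A | D) & D   — complement / identity
    = D & D   — absorption
    = D   — idempotence
These differ: at A=1, B=1, C=0, D=0, E1 = 1 but E2 = 0.

No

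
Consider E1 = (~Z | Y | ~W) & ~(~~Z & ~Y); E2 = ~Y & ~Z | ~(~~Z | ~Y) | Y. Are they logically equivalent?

E1: (~Z | Y | ~W) & ~(~~Z & ~Y)
    = (~Z | Y | ~W) & (~Z | Y)   (De Morgan)
    = ~Z | Y   (absorption)
E2: ~Y & ~Z | ~(~~Z | ~Y) | Y
    = ~Y & ~Z | ~Z & Y | Y   (De Morgan)
    = ~Z | Y   (distribution)
Both reduce to ~Z | Y, so they are equivalent.

Yes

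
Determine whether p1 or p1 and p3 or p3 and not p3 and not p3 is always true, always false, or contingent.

contingent

p1 or p1 and p3 or p3 and not p3 and not p3
= p1 or p1 and p3 or p3 and not p3
= p1 or p3 and not p3
= p1
This depends on p1, so it is not a constant.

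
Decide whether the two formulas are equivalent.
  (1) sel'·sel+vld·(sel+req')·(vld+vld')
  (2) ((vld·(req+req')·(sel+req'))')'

Yes

E1: sel'·sel+vld·(sel+req')·(vld+vld')
    = vld·(sel+req')·(vld+vld')
    = vld·(sel+req')
E2: ((vld·(req+req')·(sel+req'))')'
    = vld·(req+req')·(sel+req')
    = vld·(sel+req')
Both reduce to vld·(sel+req'), so they are equivalent.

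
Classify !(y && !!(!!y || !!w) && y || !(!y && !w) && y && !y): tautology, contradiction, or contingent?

contingent

!(y && !!(!!y || !!w) && y || !(!y && !w) && y && !y)
= !(y && !(!y && !w) && y || !(!y && !w) && y && !y)   — De Morgan
= !(!(!y && !w) && y)   — distribution
= !((y || w) && y)   — De Morgan
= !y   — absorption
This depends on y, so it is not a constant.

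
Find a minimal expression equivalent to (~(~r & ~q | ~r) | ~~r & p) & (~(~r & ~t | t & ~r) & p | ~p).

r

(~(~r & ~q | ~r) | ~~r & p) & (~(~r & ~t | t & ~r) & p | ~p)
= (~(~r & ~q | ~r) | ~~r & p) & (~~r & p | ~p)   [distribution]
= (~~r | ~~r & p) & (~~r & p | ~p)   [absorption]
= ~~r & p | ~~r & ~p   [distribution]
= ~~r   [distribution]
= r   [double negation]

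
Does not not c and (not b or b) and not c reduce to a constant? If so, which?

not not c and (not b or b) and not c
= c and (not b or b) and not c   — double negation
= c and not c   — complement / identity
= False   — complement

yes, False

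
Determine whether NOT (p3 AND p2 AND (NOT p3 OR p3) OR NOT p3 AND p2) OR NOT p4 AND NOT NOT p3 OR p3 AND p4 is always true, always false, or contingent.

contingent

NOT (p3 AND p2 AND (NOT p3 OR p3) OR NOT p3 AND p2) OR NOT p4 AND NOT NOT p3 OR p3 AND p4
= NOT (p3 AND p2 OR NOT p3 AND p2) OR NOT p4 AND NOT NOT p3 OR p3 AND p4   — complement / identity
= NOT p2 OR NOT p4 AND NOT NOT p3 OR p3 AND p4   — distribution
= NOT p2 OR NOT p4 AND p3 OR p3 AND p4   — double negation
= NOT p2 OR p3   — distribution
This depends on p2, p3, so it is not a constant.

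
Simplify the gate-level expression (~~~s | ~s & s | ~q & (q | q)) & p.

~s & p

(~~~s | ~s & s | ~q & (q | q)) & p
= (~~~s | ~s & s | ~q & q) & p   — idempotence
= (~~~s | ~s & s) & p   — complement / identity
= (~s | ~s & s) & p   — double negation
= ~s & p   — complement / identity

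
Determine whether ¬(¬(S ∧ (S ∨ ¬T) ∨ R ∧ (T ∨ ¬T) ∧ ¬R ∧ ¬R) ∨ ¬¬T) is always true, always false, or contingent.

¬(¬(S ∧ (S ∨ ¬T) ∨ R ∧ (T ∨ ¬T) ∧ ¬R ∧ ¬R) ∨ ¬¬T)
= ¬(¬(S ∧ (S ∨ ¬T) ∨ R ∧ ¬R ∧ ¬R) ∨ ¬¬T)   (complement / identity)
= ¬(¬(S ∨ R ∧ ¬R ∧ ¬R) ∨ ¬¬T)   (absorption)
= ¬(¬(S ∨ R ∧ ¬R) ∨ ¬¬T)   (idempotence)
= (S ∨ R ∧ ¬R) ∧ ¬T   (De Morgan)
= S ∧ ¬T   (complement / identity)
This depends on S, T, so it is not a constant.

contingent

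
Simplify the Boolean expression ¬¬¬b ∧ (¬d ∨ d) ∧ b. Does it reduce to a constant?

False

¬¬¬b ∧ (¬d ∨ d) ∧ b
= ¬b ∧ (¬d ∨ d) ∧ b   — double negation
= ¬b ∧ b   — complement / identity
= False   — complement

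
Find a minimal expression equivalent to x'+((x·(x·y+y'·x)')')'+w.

x'+w

x'+((x·(x·y+y'·x)')')'+w
= x'+((x·x')')'+w   [distribution]
= x'+x·x'+w   [double negation]
= x'+w   [complement / identity]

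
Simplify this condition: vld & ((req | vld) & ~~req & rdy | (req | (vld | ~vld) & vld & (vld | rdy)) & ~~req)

vld & req

vld & ((req | vld) & ~~req & rdy | (req | (vld | ~vld) & vld & (vld | rdy)) & ~~req)
= vld & ((req | vld) & ~~req & rdy | (req | vld & (vld | rdy)) & ~~req)   (complement / identity)
= vld & ((req | vld) & ~~req & rdy | (req | vld) & ~~req)   (absorption)
= vld & (req | vld) & ~~req   (absorption)
= vld & (req | vld) & req   (double negation)
= vld & req   (absorption)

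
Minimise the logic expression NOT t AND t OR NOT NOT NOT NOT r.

NOT t AND t OR NOT NOT NOT NOT r
= NOT t AND t OR NOT NOT r
= NOT NOT r
= r

r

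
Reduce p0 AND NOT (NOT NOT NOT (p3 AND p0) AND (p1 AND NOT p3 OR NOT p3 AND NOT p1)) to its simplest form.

p0 AND p3

p0 AND NOT (NOT NOT NOT (p3 AND p0) AND (p1 AND NOT p3 OR NOT p3 AND NOT p1))
= p0 AND NOT (NOT NOT NOT (p3 AND p0) AND NOT p3)
= p0 AND (NOT NOT (p3 AND p0) OR p3)
= p0 AND (p3 AND p0 OR p3)
= p0 AND p3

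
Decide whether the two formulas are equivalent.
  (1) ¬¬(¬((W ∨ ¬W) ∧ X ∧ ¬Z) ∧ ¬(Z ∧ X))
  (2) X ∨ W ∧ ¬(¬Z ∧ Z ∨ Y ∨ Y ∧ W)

No

E1: ¬¬(¬((W ∨ ¬W) ∧ X ∧ ¬Z) ∧ ¬(Z ∧ X))
    = ¬((W ∨ ¬W) ∧ X ∧ ¬Z ∨ Z ∧ X)
    = ¬(X ∧ ¬Z ∨ Z ∧ X)
    = ¬X
E2: X ∨ W ∧ ¬(¬Z ∧ Z ∨ Y ∨ Y ∧ W)
    = X ∨ W ∧ ¬(Y ∨ Y ∧ W)
    = X ∨ W ∧ ¬Y
These differ: at W=0, X=1, Y=1, Z=1, E1 = 0 but E2 = 1.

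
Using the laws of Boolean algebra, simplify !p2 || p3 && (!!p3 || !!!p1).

!p2 || p3 && (!!p3 || !!!p1)
= !p2 || p3 && (p3 || !!!p1)
= !p2 || p3 && (p3 || !p1)
= !p2 || p3

!p2 || p3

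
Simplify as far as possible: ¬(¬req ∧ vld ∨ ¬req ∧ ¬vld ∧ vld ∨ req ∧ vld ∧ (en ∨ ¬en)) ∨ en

¬vld ∨ en

¬(¬req ∧ vld ∨ ¬req ∧ ¬vld ∧ vld ∨ req ∧ vld ∧ (en ∨ ¬en)) ∨ en
= ¬((vld ∨ ¬vld ∧ vld) ∧ ¬req ∨ req ∧ vld ∧ (en ∨ ¬en)) ∨ en   (distribution)
= ¬(vld ∧ ¬req ∨ req ∧ vld ∧ (en ∨ ¬en)) ∨ en   (complement / identity)
= ¬(vld ∧ ¬req ∨ req ∧ vld) ∨ en   (complement / identity)
= ¬vld ∨ en   (distribution)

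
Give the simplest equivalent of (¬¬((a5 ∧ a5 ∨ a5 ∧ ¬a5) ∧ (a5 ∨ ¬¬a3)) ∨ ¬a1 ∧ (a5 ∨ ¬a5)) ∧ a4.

(a5 ∨ ¬a1) ∧ a4

(¬¬((a5 ∧ a5 ∨ a5 ∧ ¬a5) ∧ (a5 ∨ ¬¬a3)) ∨ ¬a1 ∧ (a5 ∨ ¬a5)) ∧ a4
= (¬¬((a5 ∧ a5 ∨ a5 ∧ ¬a5) ∧ (a5 ∨ a3)) ∨ ¬a1 ∧ (a5 ∨ ¬a5)) ∧ a4
= (¬¬((a5 ∧ a5 ∨ a5 ∧ ¬a5) ∧ (a5 ∨ a3)) ∨ ¬a1) ∧ a4
= ((a5 ∧ a5 ∨ a5 ∧ ¬a5) ∧ (a5 ∨ a3) ∨ ¬a1) ∧ a4
= (a5 ∧ (a5 ∨ a3) ∨ ¬a1) ∧ a4
= (a5 ∨ ¬a1) ∧ a4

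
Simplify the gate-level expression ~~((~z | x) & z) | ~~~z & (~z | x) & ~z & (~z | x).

~~((~z | x) & z) | ~~~z & (~z | x) & ~z & (~z | x)
= ~~((~z | x) & z) | ~z & (~z | x) & ~z & (~z | x)
= (~z | x) & z | ~z & (~z | x) & ~z & (~z | x)
= (~z | x) & z | ~z & (~z | x)
= ~z | x

~z | x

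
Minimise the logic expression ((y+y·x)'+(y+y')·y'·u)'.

((y+y·x)'+(y+y')·y'·u)'
= (y'+(y+y')·y'·u)'
= (y'+y'·u)'
= (y')'
= y

y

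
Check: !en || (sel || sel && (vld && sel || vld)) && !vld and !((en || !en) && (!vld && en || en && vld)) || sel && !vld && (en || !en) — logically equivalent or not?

Yes

E1: !en || (sel || sel && (vld && sel || vld)) && !vld
    = !en || (sel || sel && vld) && !vld   (absorption)
    = !en || sel && !vld   (absorption)
E2: !((en || !en) && (!vld && en || en && vld)) || sel && !vld && (en || !en)
    = !((en || !en) && (!vld && en || en && vld)) || sel && !vld   (complement / identity)
    = !(!vld && en || en && vld) || sel && !vld   (complement / identity)
    = !en || sel && !vld   (distribution)
Both reduce to !en || sel && !vld, so they are equivalent.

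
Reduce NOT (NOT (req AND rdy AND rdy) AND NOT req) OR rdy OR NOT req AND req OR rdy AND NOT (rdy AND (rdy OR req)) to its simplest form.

req OR rdy

NOT (NOT (req AND rdy AND rdy) AND NOT req) OR rdy OR NOT req AND req OR rdy AND NOT (rdy AND (rdy OR req))
= req AND rdy AND rdy OR req OR rdy OR NOT req AND req OR rdy AND NOT (rdy AND (rdy OR req))
= req AND rdy AND rdy OR req OR rdy OR rdy AND NOT (rdy AND (rdy OR req))
= req AND rdy AND rdy OR req OR rdy OR rdy AND NOT rdy
= req AND rdy OR req OR rdy OR rdy AND NOT rdy
= req AND rdy OR req OR rdy
= req OR rdy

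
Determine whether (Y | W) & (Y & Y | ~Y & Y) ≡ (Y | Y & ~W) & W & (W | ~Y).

E1: (Y | W) & (Y & Y | ~Y & Y)
    = (Y | W) & Y   (distribution)
    = Y   (absorption)
E2: (Y | Y & ~W) & W & (W | ~Y)
    = (Y | Y & ~W) & W   (absorption)
    = Y & W   (absorption)
These differ: at W=0, Y=1, E1 = 1 but E2 = 0.

No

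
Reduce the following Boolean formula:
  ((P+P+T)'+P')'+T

((P+P+T)'+P')'+T
= (P+P+T)·P+T   (De Morgan)
= (P+T)·P+T   (idempotence)
= P+T   (absorption)

P+T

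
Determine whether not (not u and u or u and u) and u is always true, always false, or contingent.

always false

not (not u and u or u and u) and u
= not u and u   [distribution]
= False   [complement]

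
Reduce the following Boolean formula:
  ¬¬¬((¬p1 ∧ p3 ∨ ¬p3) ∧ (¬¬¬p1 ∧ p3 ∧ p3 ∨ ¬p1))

p1

¬¬¬((¬p1 ∧ p3 ∨ ¬p3) ∧ (¬¬¬p1 ∧ p3 ∧ p3 ∨ ¬p1))
= ¬¬¬((¬p1 ∧ p3 ∨ ¬p3) ∧ (¬p1 ∧ p3 ∧ p3 ∨ ¬p1))   — double negation
= ¬¬¬((¬p1 ∧ p3 ∨ ¬p3) ∧ (¬p1 ∧ p3 ∨ ¬p1))   — idempotence
= ¬((¬p1 ∧ p3 ∨ ¬p3) ∧ (¬p1 ∧ p3 ∨ ¬p1))   — double negation
= ¬(¬p3 ∧ ¬p1 ∨ ¬p1 ∧ p3)   — distribution
= ¬¬p1   — distribution
= p1   — double negation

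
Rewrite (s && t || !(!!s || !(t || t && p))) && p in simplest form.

t && p

(s && t || !(!!s || !(t || t && p))) && p
= (s && t || !s && (t || t && p)) && p
= (s && t || !s && t) && p
= t && p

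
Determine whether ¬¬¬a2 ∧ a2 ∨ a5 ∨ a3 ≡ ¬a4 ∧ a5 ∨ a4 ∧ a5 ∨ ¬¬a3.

E1: ¬¬¬a2 ∧ a2 ∨ a5 ∨ a3
    = ¬a2 ∧ a2 ∨ a5 ∨ a3   [double negation]
    = a5 ∨ a3   [complement / identity]
E2: ¬a4 ∧ a5 ∨ a4 ∧ a5 ∨ ¬¬a3
    = a5 ∨ ¬¬a3   [distribution]
    = a5 ∨ a3   [double negation]
Both reduce to a5 ∨ a3, so they are equivalent.

Yes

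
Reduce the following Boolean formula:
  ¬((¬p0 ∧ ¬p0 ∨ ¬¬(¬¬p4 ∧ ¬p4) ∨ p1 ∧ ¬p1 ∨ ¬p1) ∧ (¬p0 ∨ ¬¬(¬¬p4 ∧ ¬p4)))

p0

¬((¬p0 ∧ ¬p0 ∨ ¬¬(¬¬p4 ∧ ¬p4) ∨ p1 ∧ ¬p1 ∨ ¬p1) ∧ (¬p0 ∨ ¬¬(¬¬p4 ∧ ¬p4)))
= ¬((¬p0 ∨ ¬¬(¬¬p4 ∧ ¬p4) ∨ p1 ∧ ¬p1 ∨ ¬p1) ∧ (¬p0 ∨ ¬¬(¬¬p4 ∧ ¬p4)))
= ¬((¬p0 ∨ ¬¬(¬¬p4 ∧ ¬p4) ∨ ¬p1) ∧ (¬p0 ∨ ¬¬(¬¬p4 ∧ ¬p4)))
= ¬(¬p0 ∨ ¬¬(¬¬p4 ∧ ¬p4))
= ¬(¬p0 ∨ ¬(¬p4 ∨ p4))
= p0 ∧ (¬p4 ∨ p4)
= p0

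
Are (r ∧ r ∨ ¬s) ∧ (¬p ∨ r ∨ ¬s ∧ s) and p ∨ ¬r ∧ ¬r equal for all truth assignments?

No

E1: (r ∧ r ∨ ¬s) ∧ (¬p ∨ r ∨ ¬s ∧ s)
    = (r ∧ r ∨ ¬s) ∧ (¬p ∨ r)   [complement / identity]
    = (r ∨ ¬s) ∧ (¬p ∨ r)   [idempotence]
    = ¬s ∧ ¬p ∨ r   [distribution]
E2: p ∨ ¬r ∧ ¬r
    = p ∨ ¬r   [idempotence]
These differ: at p=0, r=0, s=1, E1 = 0 but E2 = 1.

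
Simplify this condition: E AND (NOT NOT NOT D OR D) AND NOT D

E AND NOT D

E AND (NOT NOT NOT D OR D) AND NOT D
= E AND (NOT D OR D) AND NOT D
= E AND NOT D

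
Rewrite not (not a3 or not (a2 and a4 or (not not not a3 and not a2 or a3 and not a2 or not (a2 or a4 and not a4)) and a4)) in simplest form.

not (not a3 or not (a2 and a4 or (not not not a3 and not a2 or a3 and not a2 or not (a2 or a4 and not a4)) and a4))
= not (not a3 or not (a2 and a4 or (not a3 and not a2 or a3 and not a2 or not (a2 or a4 and not a4)) and a4))
= not (not a3 or not (a2 and a4 or (not a2 or not (a2 or a4 and not a4)) and a4))
= not (not a3 or not (a2 and a4 or (not a2 or not a2) and a4))
= not (not a3 or not (a2 and a4 or not a2 and a4))
= a3 and (a2 and a4 or not a2 and a4)
= a3 and a4

a3 and a4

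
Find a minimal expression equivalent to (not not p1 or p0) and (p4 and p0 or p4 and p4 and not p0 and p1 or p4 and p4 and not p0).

(not not p1 or p0) and (p4 and p0 or p4 and p4 and not p0 and p1 or p4 and p4 and not p0)
= (not not p1 or p0) and (p4 and p0 or p4 and p4 and not p0)
= (not not p1 or p0) and (p4 and p0 or p4 and not p0)
= (not not p1 or p0) and p4
= (p1 or p0) and p4

(p1 or p0) and p4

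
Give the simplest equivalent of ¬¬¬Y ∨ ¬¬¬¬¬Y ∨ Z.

¬Y ∨ Z

¬¬¬Y ∨ ¬¬¬¬¬Y ∨ Z
= ¬¬¬Y ∨ ¬¬¬Y ∨ Z
= ¬¬¬Y ∨ Z
= ¬Y ∨ Z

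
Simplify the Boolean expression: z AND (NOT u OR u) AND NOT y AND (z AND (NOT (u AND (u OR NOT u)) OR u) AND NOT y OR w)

z AND (NOT u OR u) AND NOT y AND (z AND (NOT (u AND (u OR NOT u)) OR u) AND NOT y OR w)
= z AND (NOT u OR u) AND NOT y AND (z AND (NOT u OR u) AND NOT y OR w)   — complement / identity
= z AND (NOT u OR u) AND NOT y   — absorption
= z AND NOT y   — complement / identity

z AND NOT y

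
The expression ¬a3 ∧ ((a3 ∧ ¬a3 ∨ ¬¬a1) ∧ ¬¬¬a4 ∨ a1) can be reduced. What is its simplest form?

¬a3 ∧ ((a3 ∧ ¬a3 ∨ ¬¬a1) ∧ ¬¬¬a4 ∨ a1)
= ¬a3 ∧ (¬¬a1 ∧ ¬¬¬a4 ∨ a1)   (complement / identity)
= ¬a3 ∧ (a1 ∧ ¬¬¬a4 ∨ a1)   (double negation)
= ¬a3 ∧ (a1 ∧ ¬a4 ∨ a1)   (double negation)
= ¬a3 ∧ a1   (absorption)

¬a3 ∧ a1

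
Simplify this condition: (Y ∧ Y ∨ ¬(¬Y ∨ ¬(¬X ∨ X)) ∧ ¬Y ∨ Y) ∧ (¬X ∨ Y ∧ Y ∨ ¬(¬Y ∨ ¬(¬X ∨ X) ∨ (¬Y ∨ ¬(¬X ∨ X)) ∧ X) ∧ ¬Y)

Y

(Y ∧ Y ∨ ¬(¬Y ∨ ¬(¬X ∨ X)) ∧ ¬Y ∨ Y) ∧ (¬X ∨ Y ∧ Y ∨ ¬(¬Y ∨ ¬(¬X ∨ X) ∨ (¬Y ∨ ¬(¬X ∨ X)) ∧ X) ∧ ¬Y)
= (Y ∧ Y ∨ ¬(¬Y ∨ ¬(¬X ∨ X)) ∧ ¬Y ∨ Y) ∧ (¬X ∨ Y ∧ Y ∨ ¬(¬Y ∨ ¬(¬X ∨ X)) ∧ ¬Y)   (absorption)
= Y ∧ Y ∨ ¬(¬Y ∨ ¬(¬X ∨ X)) ∧ ¬Y ∨ Y ∧ ¬X   (distribution)
= Y ∧ Y ∨ Y ∧ (¬X ∨ X) ∧ ¬Y ∨ Y ∧ ¬X   (De Morgan)
= Y ∧ Y ∨ Y ∧ ¬Y ∨ Y ∧ ¬X   (complement / identity)
= Y ∨ Y ∧ ¬X   (distribution)
= Y   (absorption)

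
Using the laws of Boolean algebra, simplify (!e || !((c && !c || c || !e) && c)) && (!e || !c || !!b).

(!e || !((c && !c || c || !e) && c)) && (!e || !c || !!b)
= (!e || !((c && !c || c || !e) && c)) && (!e || !c || b)   — double negation
= (!e || !((c || !e) && c)) && (!e || !c || b)   — complement / identity
= (!e || !c) && (!e || !c || b)   — absorption
= !e || !c   — absorption

!e || !c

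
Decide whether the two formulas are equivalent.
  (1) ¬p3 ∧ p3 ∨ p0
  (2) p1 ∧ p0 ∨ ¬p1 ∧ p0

Yes

E1: ¬p3 ∧ p3 ∨ p0
    = p0   [complement / identity]
E2: p1 ∧ p0 ∨ ¬p1 ∧ p0
    = p0   [distribution]
Both reduce to p0, so they are equivalent.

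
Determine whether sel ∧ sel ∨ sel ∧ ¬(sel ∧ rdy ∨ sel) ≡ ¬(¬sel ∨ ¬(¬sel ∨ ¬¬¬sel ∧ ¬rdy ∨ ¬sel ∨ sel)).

E1: sel ∧ sel ∨ sel ∧ ¬(sel ∧ rdy ∨ sel)
    = sel ∧ sel ∨ sel ∧ ¬sel   (absorption)
    = sel   (distribution)
E2: ¬(¬sel ∨ ¬(¬sel ∨ ¬¬¬sel ∧ ¬rdy ∨ ¬sel ∨ sel))
    = ¬(¬sel ∨ ¬(¬sel ∨ ¬sel ∧ ¬rdy ∨ ¬sel ∨ sel))   (double negation)
    = ¬(¬sel ∨ ¬(¬sel ∨ ¬sel ∨ sel))   (absorption)
    = sel ∧ (¬sel ∨ ¬sel ∨ sel)   (De Morgan)
    = sel ∧ (¬sel ∨ sel)   (idempotence)
    = sel   (complement / identity)
Both reduce to sel, so they are equivalent.

Yes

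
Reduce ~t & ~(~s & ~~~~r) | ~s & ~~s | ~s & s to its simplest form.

~t & (s | ~r)

~t & ~(~s & ~~~~r) | ~s & ~~s | ~s & s
= ~t & (s | ~~~r) | ~s & ~~s | ~s & s   — De Morgan
= ~t & (s | ~~~r) | ~s & s | ~s & s   — double negation
= ~t & (s | ~~~r) | ~s & s   — complement / identity
= ~t & (s | ~r) | ~s & s   — double negation
= ~t & (s | ~r)   — complement / identity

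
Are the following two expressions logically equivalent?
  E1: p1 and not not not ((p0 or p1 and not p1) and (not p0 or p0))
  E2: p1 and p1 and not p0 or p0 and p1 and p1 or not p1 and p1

E1: p1 and not not not ((p0 or p1 and not p1) and (not p0 or p0))
    = p1 and not ((p0 or p1 and not p1) and (not p0 or p0))   [double negation]
    = p1 and not (p0 and (not p0 or p0))   [complement / identity]
    = p1 and not p0   [complement / identity]
E2: p1 and p1 and not p0 or p0 and p1 and p1 or not p1 and p1
    = p1 and p1 or not p1 and p1   [distribution]
    = p1   [distribution]
These differ: at p0=1, p1=1, E1 = 0 but E2 = 1.

No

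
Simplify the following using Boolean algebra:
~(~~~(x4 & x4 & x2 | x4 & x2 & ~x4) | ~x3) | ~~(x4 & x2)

~(~~~(x4 & x4 & x2 | x4 & x2 & ~x4) | ~x3) | ~~(x4 & x2)
= ~(~~~(x4 & x2) | ~x3) | ~~(x4 & x2)
= ~~(x4 & x2) & x3 | ~~(x4 & x2)
= ~~(x4 & x2)
= x4 & x2

x4 & x2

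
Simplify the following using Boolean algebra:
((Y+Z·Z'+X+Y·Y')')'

((Y+Z·Z'+X+Y·Y')')'
= ((Y+X+Y·Y')')'   — complement / identity
= ((Y+X)')'   — complement / identity
= Y+X   — double negation

Y+X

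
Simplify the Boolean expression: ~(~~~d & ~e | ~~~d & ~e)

d | e

~(~~~d & ~e | ~~~d & ~e)
= ~(~~~d & ~e)   — idempotence
= ~~d | e   — De Morgan
= d | e   — double negation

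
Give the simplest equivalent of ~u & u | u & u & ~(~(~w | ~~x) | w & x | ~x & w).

~u & u | u & u & ~(~(~w | ~~x) | w & x | ~x & w)
= ~u & u | u & u & ~(w & ~x | w & x | ~x & w)   (De Morgan)
= ~u & u | u & u & ~(w & ~x | w)   (distribution)
= ~u & u | u & u & ~w   (absorption)
= u & u & ~w   (complement / identity)
= u & ~w   (idempotence)

u & ~w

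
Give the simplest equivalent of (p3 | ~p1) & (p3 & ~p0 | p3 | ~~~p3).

p3 | ~p1

(p3 | ~p1) & (p3 & ~p0 | p3 | ~~~p3)
= (p3 | ~p1) & (p3 | ~~~p3)   (absorption)
= (p3 | ~p1) & (p3 | ~p3)   (double negation)
= p3 | ~p1   (complement / identity)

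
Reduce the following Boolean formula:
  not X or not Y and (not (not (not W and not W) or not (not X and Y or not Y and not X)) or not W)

not X or not Y and not W

not X or not Y and (not (not (not W and not W) or not (not X and Y or not Y and not X)) or not W)
= not X or not Y and (not (not (not W and not W) or not not X) or not W)   — distribution
= not X or not Y and (not W and not W and not X or not W)   — De Morgan
= not X or not Y and (not W and not X or not W)   — idempotence
= not X or not Y and not W   — absorption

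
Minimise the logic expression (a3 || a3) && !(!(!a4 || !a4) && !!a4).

a3 && !a4

(a3 || a3) && !(!(!a4 || !a4) && !!a4)
= (a3 || a3) && (!a4 || !a4 || !a4)   (De Morgan)
= (a3 || a3) && (!a4 || !a4)   (idempotence)
= a3 && (!a4 || !a4)   (idempotence)
= a3 && !a4   (idempotence)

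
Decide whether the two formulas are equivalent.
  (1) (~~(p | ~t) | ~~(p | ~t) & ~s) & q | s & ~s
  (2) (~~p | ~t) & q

Yes

E1: (~~(p | ~t) | ~~(p | ~t) & ~s) & q | s & ~s
    = ~~(p | ~t) & q | s & ~s   — absorption
    = ~~(p | ~t) & q   — complement / identity
    = (p | ~t) & q   — double negation
E2: (~~p | ~t) & q
    = (p | ~t) & q   — double negation
Both reduce to (p | ~t) & q, so they are equivalent.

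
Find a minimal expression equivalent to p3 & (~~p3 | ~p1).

p3

p3 & (~~p3 | ~p1)
= p3 & (p3 | ~p1)   [double negation]
= p3   [absorption]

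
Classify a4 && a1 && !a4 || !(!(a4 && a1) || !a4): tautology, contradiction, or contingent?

a4 && a1 && !a4 || !(!(a4 && a1) || !a4)
= a4 && a1 && !a4 || a4 && a1 && a4
= a4 && a1
This depends on a1, a4, so it is not a constant.

contingent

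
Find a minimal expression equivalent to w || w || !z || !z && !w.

w || !z

w || w || !z || !z && !w
= w || w || !z   — absorption
= w || !z   — idempotence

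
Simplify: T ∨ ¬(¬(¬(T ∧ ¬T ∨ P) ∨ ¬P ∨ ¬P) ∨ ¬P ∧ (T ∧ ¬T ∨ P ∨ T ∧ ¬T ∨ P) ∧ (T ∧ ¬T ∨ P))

T ∨ ¬P

T ∨ ¬(¬(¬(T ∧ ¬T ∨ P) ∨ ¬P ∨ ¬P) ∨ ¬P ∧ (T ∧ ¬T ∨ P ∨ T ∧ ¬T ∨ P) ∧ (T ∧ ¬T ∨ P))
= T ∨ ¬(¬(¬(T ∧ ¬T ∨ P) ∨ ¬P ∨ ¬P) ∨ ¬P ∧ (T ∧ ¬T ∨ P) ∧ (T ∧ ¬T ∨ P))   [idempotence]
= T ∨ ¬(¬(¬(T ∧ ¬T ∨ P) ∨ ¬P ∨ ¬P) ∨ ¬P ∧ (T ∧ ¬T ∨ P))   [idempotence]
= T ∨ ¬(¬(¬(T ∧ ¬T ∨ P) ∨ ¬P) ∨ ¬P ∧ (T ∧ ¬T ∨ P))   [idempotence]
= T ∨ ¬((T ∧ ¬T ∨ P) ∧ P ∨ ¬P ∧ (T ∧ ¬T ∨ P))   [De Morgan]
= T ∨ ¬(T ∧ ¬T ∨ P)   [distribution]
= T ∨ ¬P   [complement / identity]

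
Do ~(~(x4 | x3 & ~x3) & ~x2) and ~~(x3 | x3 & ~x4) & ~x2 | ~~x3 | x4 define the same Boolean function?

No

E1: ~(~(x4 | x3 & ~x3) & ~x2)
    = ~(~x4 & ~x2)   [complement / identity]
    = x4 | x2   [De Morgan]
E2: ~~(x3 | x3 & ~x4) & ~x2 | ~~x3 | x4
    = ~~x3 & ~x2 | ~~x3 | x4   [absorption]
    = ~~x3 | x4   [absorption]
    = x3 | x4   [double negation]
These differ: at x2=1, x3=0, x4=0, E1 = 1 but E2 = 0.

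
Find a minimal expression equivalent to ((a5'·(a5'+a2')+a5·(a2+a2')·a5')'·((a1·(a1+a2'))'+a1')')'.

((a5'·(a5'+a2')+a5·(a2+a2')·a5')'·((a1·(a1+a2'))'+a1')')'
= ((a5'·(a5'+a2')+a5·a5')'·((a1·(a1+a2'))'+a1')')'
= a5'·(a5'+a2')+a5·a5'+(a1·(a1+a2'))'+a1'
= a5'·(a5'+a2')+(a1·(a1+a2'))'+a1'
= a5'·(a5'+a2')+a1'+a1'
= a5'+a1'+a1'
= a5'+a1'

a5'+a1'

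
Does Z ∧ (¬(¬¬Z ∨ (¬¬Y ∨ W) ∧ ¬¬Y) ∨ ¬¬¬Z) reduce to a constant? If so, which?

yes, False

Z ∧ (¬(¬¬Z ∨ (¬¬Y ∨ W) ∧ ¬¬Y) ∨ ¬¬¬Z)
= Z ∧ (¬(¬¬Z ∨ ¬¬Y) ∨ ¬¬¬Z)
= Z ∧ (¬Z ∧ ¬Y ∨ ¬¬¬Z)
= Z ∧ (¬Z ∧ ¬Y ∨ ¬Z)
= Z ∧ ¬Z
= False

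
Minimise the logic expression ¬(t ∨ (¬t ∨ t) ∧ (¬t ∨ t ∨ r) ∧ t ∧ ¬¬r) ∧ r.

¬t ∧ r

¬(t ∨ (¬t ∨ t) ∧ (¬t ∨ t ∨ r) ∧ t ∧ ¬¬r) ∧ r
= ¬(t ∨ (¬t ∨ t) ∧ t ∧ ¬¬r) ∧ r
= ¬(t ∨ t ∧ ¬¬r) ∧ r
= ¬(t ∨ t ∧ r) ∧ r
= ¬t ∧ r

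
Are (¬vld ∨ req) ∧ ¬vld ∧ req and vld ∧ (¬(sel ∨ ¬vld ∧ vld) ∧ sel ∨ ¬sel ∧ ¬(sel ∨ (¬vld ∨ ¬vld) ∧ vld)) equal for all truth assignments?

No

E1: (¬vld ∨ req) ∧ ¬vld ∧ req
    = ¬vld ∧ req   [absorption]
E2: vld ∧ (¬(sel ∨ ¬vld ∧ vld) ∧ sel ∨ ¬sel ∧ ¬(sel ∨ (¬vld ∨ ¬vld) ∧ vld))
    = vld ∧ (¬(sel ∨ ¬vld ∧ vld) ∧ sel ∨ ¬sel ∧ ¬(sel ∨ ¬vld ∧ vld))   [idempotence]
    = vld ∧ ¬(sel ∨ ¬vld ∧ vld)   [distribution]
    = vld ∧ ¬sel   [complement / identity]
These differ: at req=1, sel=0, vld=0, E1 = 1 but E2 = 0.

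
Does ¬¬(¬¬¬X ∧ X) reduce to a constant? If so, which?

¬¬(¬¬¬X ∧ X)
= ¬¬¬X ∧ X
= ¬X ∧ X
= False

yes, False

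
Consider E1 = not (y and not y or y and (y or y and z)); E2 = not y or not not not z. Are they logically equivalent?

E1: not (y and not y or y and (y or y and z))
    = not (y and not y or y and y)
    = not y
E2: not y or not not not z
    = not y or not z
These differ: at y=1, z=0, E1 = 0 but E2 = 1.

No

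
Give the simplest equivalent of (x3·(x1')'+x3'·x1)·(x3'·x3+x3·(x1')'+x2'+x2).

x1

(x3·(x1')'+x3'·x1)·(x3'·x3+x3·(x1')'+x2'+x2)
= (x3·(x1')'+x3'·x1)·(x3·(x1')'+x2'+x2)
= x3·(x1')'+x3'·x1·(x2'+x2)
= x3·(x1')'+x3'·x1
= x3·x1+x3'·x1
= x1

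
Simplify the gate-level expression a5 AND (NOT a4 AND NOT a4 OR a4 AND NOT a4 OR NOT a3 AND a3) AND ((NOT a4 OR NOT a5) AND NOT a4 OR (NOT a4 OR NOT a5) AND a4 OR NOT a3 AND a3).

a5 AND (NOT a4 AND NOT a4 OR a4 AND NOT a4 OR NOT a3 AND a3) AND ((NOT a4 OR NOT a5) AND NOT a4 OR (NOT a4 OR NOT a5) AND a4 OR NOT a3 AND a3)
= a5 AND (NOT a4 AND NOT a4 OR a4 AND NOT a4 OR NOT a3 AND a3) AND (NOT a4 OR NOT a5 OR NOT a3 AND a3)   — distribution
= a5 AND (NOT a4 OR NOT a3 AND a3) AND (NOT a4 OR NOT a5 OR NOT a3 AND a3)   — distribution
= a5 AND (NOT a3 AND a3 OR NOT a4 AND (NOT a4 OR NOT a5))   — distribution
= a5 AND NOT a4 AND (NOT a4 OR NOT a5)   — complement / identity
= a5 AND NOT a4   — absorption

a5 AND NOT a4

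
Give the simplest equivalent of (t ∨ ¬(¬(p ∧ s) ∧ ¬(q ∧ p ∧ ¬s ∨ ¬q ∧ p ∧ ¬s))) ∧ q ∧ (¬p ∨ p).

(t ∨ ¬(¬(p ∧ s) ∧ ¬(q ∧ p ∧ ¬s ∨ ¬q ∧ p ∧ ¬s))) ∧ q ∧ (¬p ∨ p)
= (t ∨ ¬(¬(p ∧ s) ∧ ¬(q ∧ p ∧ ¬s ∨ ¬q ∧ p ∧ ¬s))) ∧ q
= (t ∨ ¬(¬(p ∧ s) ∧ ¬(p ∧ ¬s))) ∧ q
= (t ∨ p ∧ s ∨ p ∧ ¬s) ∧ q
= (t ∨ p) ∧ q

(t ∨ p) ∧ q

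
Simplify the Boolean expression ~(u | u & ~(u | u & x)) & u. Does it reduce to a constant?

0

~(u | u & ~(u | u & x)) & u
= ~(u | u & ~u) & u   (absorption)
= ~u & u   (complement / identity)
= 0   (complement)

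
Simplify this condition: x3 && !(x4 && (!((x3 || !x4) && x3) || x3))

x3 && !(x4 && (!((x3 || !x4) && x3) || x3))
= x3 && !(x4 && (!x3 || x3))   — absorption
= x3 && !x4   — complement / identity

x3 && !x4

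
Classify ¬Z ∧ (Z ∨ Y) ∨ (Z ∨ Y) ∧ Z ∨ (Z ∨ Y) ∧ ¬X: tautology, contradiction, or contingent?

contingent

¬Z ∧ (Z ∨ Y) ∨ (Z ∨ Y) ∧ Z ∨ (Z ∨ Y) ∧ ¬X
= Z ∨ Y ∨ (Z ∨ Y) ∧ ¬X   [distribution]
= Z ∨ Y   [absorption]
This depends on Y, Z, so it is not a constant.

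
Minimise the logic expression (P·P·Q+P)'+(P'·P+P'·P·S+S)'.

(P·P·Q+P)'+(P'·P+P'·P·S+S)'
= (P·P·Q+P)'+(P'·P+S)'   — absorption
= (P·Q+P)'+(P'·P+S)'   — idempotence
= (P·Q+P)'+S'   — complement / identity
= P'+S'   — absorption

P'+S'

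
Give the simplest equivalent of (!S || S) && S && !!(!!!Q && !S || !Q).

S && !Q

(!S || S) && S && !!(!!!Q && !S || !Q)
= S && !!(!!!Q && !S || !Q)   (complement / identity)
= S && !!(!Q && !S || !Q)   (double negation)
= S && !!!Q   (absorption)
= S && !Q   (double negation)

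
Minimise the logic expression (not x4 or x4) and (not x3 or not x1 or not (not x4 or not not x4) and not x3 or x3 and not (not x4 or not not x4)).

(not x4 or x4) and (not x3 or not x1 or not (not x4 or not not x4) and not x3 or x3 and not (not x4 or not not x4))
= (not x4 or x4) and (not x3 or not x1 or not (not x4 or not not x4))   [distribution]
= (not x4 or x4) and (not x3 or not x1 or x4 and not x4)   [De Morgan]
= (not x4 or x4) and (not x3 or not x1)   [complement / identity]
= not x3 or not x1   [complement / identity]

not x3 or not x1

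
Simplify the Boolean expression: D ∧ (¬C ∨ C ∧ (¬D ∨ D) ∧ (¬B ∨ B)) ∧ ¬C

D ∧ (¬C ∨ C ∧ (¬D ∨ D) ∧ (¬B ∨ B)) ∧ ¬C
= D ∧ (¬C ∨ C ∧ (¬B ∨ B)) ∧ ¬C   [complement / identity]
= D ∧ (¬C ∨ C) ∧ ¬C   [complement / identity]
= D ∧ ¬C   [complement / identity]

D ∧ ¬C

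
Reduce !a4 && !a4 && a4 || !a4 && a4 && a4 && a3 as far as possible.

false

!a4 && !a4 && a4 || !a4 && a4 && a4 && a3
= !a4 && !a4 && a4 || !a4 && a4 && a3
= !a4 && a4 || !a4 && a4 && a3
= !a4 && a4
= false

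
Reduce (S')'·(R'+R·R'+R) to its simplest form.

(S')'·(R'+R·R'+R)
= (S')'·(R'+R)
= (S')'
= S

S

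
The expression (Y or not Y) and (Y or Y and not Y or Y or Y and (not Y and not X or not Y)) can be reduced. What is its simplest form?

Y

(Y or not Y) and (Y or Y and not Y or Y or Y and (not Y and not X or not Y))
= (Y or not Y) and (Y or Y and not Y or Y or Y and not Y)
= (Y or not Y) and (Y or Y and not Y)
= Y or Y and not Y
= Y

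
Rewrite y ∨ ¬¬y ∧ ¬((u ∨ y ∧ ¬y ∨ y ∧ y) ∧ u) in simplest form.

y ∨ ¬¬y ∧ ¬((u ∨ y ∧ ¬y ∨ y ∧ y) ∧ u)
= y ∨ ¬¬y ∧ ¬((u ∨ y) ∧ u)
= y ∨ y ∧ ¬((u ∨ y) ∧ u)
= y ∨ y ∧ ¬u
= y

y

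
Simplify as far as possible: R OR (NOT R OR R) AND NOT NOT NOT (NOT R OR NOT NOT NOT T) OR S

R OR (NOT R OR R) AND NOT NOT NOT (NOT R OR NOT NOT NOT T) OR S
= R OR (NOT R OR R) AND NOT NOT NOT (NOT R OR NOT T) OR S   (double negation)
= R OR (NOT R OR R) AND NOT (NOT R OR NOT T) OR S   (double negation)
= R OR (NOT R OR R) AND R AND T OR S   (De Morgan)
= R OR R AND T OR S   (complement / identity)
= R OR S   (absorption)

R OR S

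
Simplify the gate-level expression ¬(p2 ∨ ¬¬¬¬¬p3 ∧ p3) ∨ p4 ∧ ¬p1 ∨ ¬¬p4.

¬(p2 ∨ ¬¬¬¬¬p3 ∧ p3) ∨ p4 ∧ ¬p1 ∨ ¬¬p4
= ¬(p2 ∨ ¬¬¬p3 ∧ p3) ∨ p4 ∧ ¬p1 ∨ ¬¬p4   [double negation]
= ¬(p2 ∨ ¬p3 ∧ p3) ∨ p4 ∧ ¬p1 ∨ ¬¬p4   [double negation]
= ¬(p2 ∨ ¬p3 ∧ p3) ∨ p4 ∧ ¬p1 ∨ p4   [double negation]
= ¬p2 ∨ p4 ∧ ¬p1 ∨ p4   [complement / identity]
= ¬p2 ∨ p4   [absorption]

¬p2 ∨ p4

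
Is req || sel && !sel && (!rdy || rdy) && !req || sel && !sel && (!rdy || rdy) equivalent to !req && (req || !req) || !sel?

No

E1: req || sel && !sel && (!rdy || rdy) && !req || sel && !sel && (!rdy || rdy)
    = req || sel && !sel && (!rdy || rdy)   — absorption
    = req || sel && !sel   — complement / identity
    = req   — complement / identity
E2: !req && (req || !req) || !sel
    = !req || !sel   — complement / identity
These differ: at rdy=0, req=0, sel=0, E1 = 0 but E2 = 1.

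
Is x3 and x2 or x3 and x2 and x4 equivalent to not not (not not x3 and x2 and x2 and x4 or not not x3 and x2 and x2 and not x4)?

Yes

E1: x3 and x2 or x3 and x2 and x4
    = x3 and x2   [absorption]
E2: not not (not not x3 and x2 and x2 and x4 or not not x3 and x2 and x2 and not x4)
    = not not x3 and x2 and x2 and x4 or not not x3 and x2 and x2 and not x4   [double negation]
    = not not x3 and x2 and x2   [distribution]
    = not not x3 and x2   [idempotence]
    = x3 and x2   [double negation]
Both reduce to x3 and x2, so they are equivalent.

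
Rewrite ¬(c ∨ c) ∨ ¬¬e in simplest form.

¬(c ∨ c) ∨ ¬¬e
= ¬(c ∨ c) ∨ e   [double negation]
= ¬c ∨ e   [idempotence]

¬c ∨ e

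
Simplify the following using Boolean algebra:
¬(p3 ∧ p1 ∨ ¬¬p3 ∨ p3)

¬(p3 ∧ p1 ∨ ¬¬p3 ∨ p3)
= ¬(p3 ∧ p1 ∨ p3 ∨ p3)
= ¬(p3 ∧ p1 ∨ p3)
= ¬p3

¬p3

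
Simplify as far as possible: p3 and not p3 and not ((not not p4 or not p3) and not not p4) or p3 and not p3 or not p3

not p3

p3 and not p3 and not ((not not p4 or not p3) and not not p4) or p3 and not p3 or not p3
= p3 and not p3 and not not not p4 or p3 and not p3 or not p3
= p3 and not p3 and not p4 or p3 and not p3 or not p3
= p3 and not p3 or not p3
= not p3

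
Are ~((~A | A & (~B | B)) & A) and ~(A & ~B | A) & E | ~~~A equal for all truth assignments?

Yes

E1: ~((~A | A & (~B | B)) & A)
    = ~((~A | A) & A)   — complement / identity
    = ~A   — complement / identity
E2: ~(A & ~B | A) & E | ~~~A
    = ~(A & ~B | A) & E | ~A   — double negation
    = ~A & E | ~A   — absorption
    = ~A   — absorption
Both reduce to ~A, so they are equivalent.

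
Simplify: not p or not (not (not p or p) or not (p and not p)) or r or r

not p or r

not p or not (not (not p or p) or not (p and not p)) or r or r
= not p or (not p or p) and p and not p or r or r   [De Morgan]
= not p or p and not p or r or r   [complement / identity]
= not p or p and not p or r   [idempotence]
= not p or r   [complement / identity]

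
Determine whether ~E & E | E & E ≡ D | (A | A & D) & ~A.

E1: ~E & E | E & E
    = E   [distribution]
E2: D | (A | A & D) & ~A
    = D | A & ~A   [absorption]
    = D   [complement / identity]
These differ: at A=0, D=1, E=0, E1 = 0 but E2 = 1.

No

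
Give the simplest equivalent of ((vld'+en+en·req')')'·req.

(vld'+en)·req

((vld'+en+en·req')')'·req
= (vld'+en+en·req')·req   — double negation
= (vld'+en)·req   — absorption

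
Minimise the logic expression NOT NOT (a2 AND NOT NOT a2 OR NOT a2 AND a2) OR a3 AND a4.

a2 OR a3 AND a4

NOT NOT (a2 AND NOT NOT a2 OR NOT a2 AND a2) OR a3 AND a4
= a2 AND NOT NOT a2 OR NOT a2 AND a2 OR a3 AND a4   (double negation)
= a2 AND a2 OR NOT a2 AND a2 OR a3 AND a4   (double negation)
= a2 OR a3 AND a4   (distribution)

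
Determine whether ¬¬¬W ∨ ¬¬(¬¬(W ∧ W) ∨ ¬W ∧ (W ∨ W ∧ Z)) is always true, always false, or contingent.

¬¬¬W ∨ ¬¬(¬¬(W ∧ W) ∨ ¬W ∧ (W ∨ W ∧ Z))
= ¬¬¬W ∨ ¬¬(W ∧ W ∨ ¬W ∧ (W ∨ W ∧ Z))   — double negation
= ¬¬¬W ∨ ¬¬(W ∧ W ∨ ¬W ∧ W)   — absorption
= ¬W ∨ ¬¬(W ∧ W ∨ ¬W ∧ W)   — double negation
= ¬W ∨ ¬¬W   — distribution
= ¬W ∨ W   — double negation
= True   — complement

always true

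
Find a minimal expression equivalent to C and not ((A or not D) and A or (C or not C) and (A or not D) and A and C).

C and not ((A or not D) and A or (C or not C) and (A or not D) and A and C)
= C and not ((A or not D) and A or (A or not D) and A and C)   [complement / identity]
= C and not ((A or not D) and A)   [absorption]
= C and not A   [absorption]

C and not A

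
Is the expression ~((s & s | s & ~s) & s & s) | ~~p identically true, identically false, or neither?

neither

~((s & s | s & ~s) & s & s) | ~~p
= ~((s & s | s & ~s) & s & s) | p   [double negation]
= ~((s & s | s & ~s) & s) | p   [idempotence]
= ~(s & s) | p   [distribution]
= ~s | p   [idempotence]
This depends on p, s, so it is not a constant.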